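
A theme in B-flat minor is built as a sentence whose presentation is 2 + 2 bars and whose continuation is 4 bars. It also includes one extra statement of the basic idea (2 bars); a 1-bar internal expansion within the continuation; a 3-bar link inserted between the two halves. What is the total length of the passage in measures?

14 measures

Basic sentence: 2 + 2 + 4 = 8 bars.
8 (basic form) + 2 (extra statement) + 1 (internal expansion) + 3 (link) = 14.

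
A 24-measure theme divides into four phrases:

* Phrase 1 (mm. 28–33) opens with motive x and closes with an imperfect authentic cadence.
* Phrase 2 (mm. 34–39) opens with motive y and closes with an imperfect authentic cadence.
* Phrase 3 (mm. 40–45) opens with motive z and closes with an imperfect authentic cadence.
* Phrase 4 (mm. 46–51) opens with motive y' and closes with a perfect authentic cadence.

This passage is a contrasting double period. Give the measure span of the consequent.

measures 40–51

In a double period the four phrases pair into a large antecedent (phrases 1–2, ending imperfect authentic cadence) and a large consequent (phrases 3–4, ending perfect authentic cadence). The consequent spans mm. 40–51.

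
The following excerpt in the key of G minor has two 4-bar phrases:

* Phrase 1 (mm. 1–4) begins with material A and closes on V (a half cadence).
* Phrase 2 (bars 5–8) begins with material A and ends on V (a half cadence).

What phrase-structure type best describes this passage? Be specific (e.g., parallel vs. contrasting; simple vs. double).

repeated phrase

Both phrases have the same opening (A) and the same cadence (half cadence): the second is a restatement, not a consequent, so this is a repeated phrase rather than a period.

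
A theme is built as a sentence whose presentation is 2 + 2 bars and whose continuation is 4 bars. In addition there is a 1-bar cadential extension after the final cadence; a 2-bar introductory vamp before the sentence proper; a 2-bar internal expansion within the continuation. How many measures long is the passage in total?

Basic sentence: 2 + 2 + 4 = 8 bars.
8 (basic form) + 1 (cadential extension) + 2 (introduction) + 2 (internal expansion) = 13.

13 measures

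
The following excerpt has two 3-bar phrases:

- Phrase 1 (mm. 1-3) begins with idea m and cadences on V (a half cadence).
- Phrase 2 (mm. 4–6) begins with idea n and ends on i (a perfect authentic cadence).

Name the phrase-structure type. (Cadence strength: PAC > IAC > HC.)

contrasting period

Phrase 1 ends with a half cadence (weaker) and phrase 2 with a perfect authentic cadence (stronger): antecedent + consequent = a period.
The two phrases open with different material (m / n), so the period is contrasting.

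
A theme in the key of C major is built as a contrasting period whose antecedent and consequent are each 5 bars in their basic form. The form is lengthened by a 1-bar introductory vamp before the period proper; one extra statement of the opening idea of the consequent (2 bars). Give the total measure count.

13 measures

Basic contrasting period: 5 + 5 = 10 bars.
10 (basic form) + 1 (introduction) + 2 (extra statement) = 13.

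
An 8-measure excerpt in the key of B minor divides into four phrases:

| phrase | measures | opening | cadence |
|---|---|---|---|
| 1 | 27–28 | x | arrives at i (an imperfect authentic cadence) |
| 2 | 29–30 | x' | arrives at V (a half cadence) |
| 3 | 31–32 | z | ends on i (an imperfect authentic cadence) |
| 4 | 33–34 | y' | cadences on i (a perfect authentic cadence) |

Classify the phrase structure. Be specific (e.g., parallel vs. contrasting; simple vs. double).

contrasting double period

Four phrases in two halves: the first half (mm. 27–30) ends with a half cadence, the second (mm. 31–34) with a perfect authentic cadence — a large antecedent–consequent pair, i.e. a double period.
Phrase 3 begins with different material from phrase 1, making it contrasting.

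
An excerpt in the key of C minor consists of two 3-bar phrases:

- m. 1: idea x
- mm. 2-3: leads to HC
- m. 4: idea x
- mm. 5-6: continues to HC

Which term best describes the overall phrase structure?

repeated phrase

Both phrases have the same opening (x) and the same cadence (half cadence): the second is a restatement, not a consequent, so this is a repeated phrase rather than a period.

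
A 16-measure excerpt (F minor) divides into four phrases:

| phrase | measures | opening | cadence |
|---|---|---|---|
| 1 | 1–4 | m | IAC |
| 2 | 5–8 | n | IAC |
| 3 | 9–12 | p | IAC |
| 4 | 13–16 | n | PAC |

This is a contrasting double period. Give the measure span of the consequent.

measures 9–16

In a double period the first pair of phrases (ending imperfect authentic cadence) is the large antecedent and the second pair (ending perfect authentic cadence) is the large consequent; the consequent is measures 9–16.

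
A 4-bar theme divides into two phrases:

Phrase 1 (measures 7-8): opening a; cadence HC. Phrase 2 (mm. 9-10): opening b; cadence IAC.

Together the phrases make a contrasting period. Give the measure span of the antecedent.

measures 7–8

The phrase ending with the weaker cadence (half cadence) is the antecedent; the one ending more conclusively (imperfect authentic cadence) is the consequent. The antecedent is measures 7–8.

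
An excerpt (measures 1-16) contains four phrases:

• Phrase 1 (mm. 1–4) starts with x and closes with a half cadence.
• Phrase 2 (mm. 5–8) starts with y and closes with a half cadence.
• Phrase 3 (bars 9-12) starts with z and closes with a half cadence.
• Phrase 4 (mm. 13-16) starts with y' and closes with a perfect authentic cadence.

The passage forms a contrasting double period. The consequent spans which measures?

measures 9–16

In a double period the four phrases pair into a large antecedent (phrases 1–2, ending half cadence) and a large consequent (phrases 3–4, ending perfect authentic cadence). The consequent spans bars 9–16.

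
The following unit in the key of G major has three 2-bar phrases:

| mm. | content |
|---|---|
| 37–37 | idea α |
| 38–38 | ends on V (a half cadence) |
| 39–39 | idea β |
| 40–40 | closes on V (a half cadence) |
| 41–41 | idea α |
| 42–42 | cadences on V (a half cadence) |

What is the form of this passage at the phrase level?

The final phrase closes with a half cadence, which is not stronger than the preceding half cadence; the 3 phrases lack an overall antecedent–consequent design and so form a phrase group.

phrase group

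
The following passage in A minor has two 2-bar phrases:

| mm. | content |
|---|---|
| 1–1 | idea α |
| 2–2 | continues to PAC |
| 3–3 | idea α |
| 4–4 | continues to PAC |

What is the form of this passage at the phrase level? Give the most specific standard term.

repeated phrase

Both phrases have the same opening (α) and the same cadence (perfect authentic cadence): the second is a restatement, not a consequent, so this is a repeated phrase rather than a period.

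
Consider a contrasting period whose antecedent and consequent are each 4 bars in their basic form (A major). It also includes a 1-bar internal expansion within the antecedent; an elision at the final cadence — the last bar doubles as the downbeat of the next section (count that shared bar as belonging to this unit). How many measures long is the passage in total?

Basic contrasting period: 4 + 4 = 8 bars.
8 (basic form) + 1 (internal expansion) = 9.
The elision shares a bar with the next section but does not change this unit's count.

9 measures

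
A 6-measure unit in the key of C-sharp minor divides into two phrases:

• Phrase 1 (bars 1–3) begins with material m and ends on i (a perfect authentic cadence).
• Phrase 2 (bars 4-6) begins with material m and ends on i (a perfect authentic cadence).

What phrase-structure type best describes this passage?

Both phrases have the same opening (m) and the same cadence (perfect authentic cadence): the second is a restatement, not a consequent, so this is a repeated phrase rather than a period.

repeated phrase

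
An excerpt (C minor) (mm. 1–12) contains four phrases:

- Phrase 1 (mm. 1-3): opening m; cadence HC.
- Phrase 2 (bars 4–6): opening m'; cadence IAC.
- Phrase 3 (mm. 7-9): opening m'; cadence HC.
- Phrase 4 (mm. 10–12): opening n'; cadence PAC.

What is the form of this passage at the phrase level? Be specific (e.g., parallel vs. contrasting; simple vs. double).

Four phrases in two halves: the first half (mm. 1-6) ends with an imperfect authentic cadence, the second (measures 7–12) with a perfect authentic cadence — a large antecedent–consequent pair, i.e. a double period.
Phrase 3 begins with the same material as phrase 1, making it parallel.

parallel double period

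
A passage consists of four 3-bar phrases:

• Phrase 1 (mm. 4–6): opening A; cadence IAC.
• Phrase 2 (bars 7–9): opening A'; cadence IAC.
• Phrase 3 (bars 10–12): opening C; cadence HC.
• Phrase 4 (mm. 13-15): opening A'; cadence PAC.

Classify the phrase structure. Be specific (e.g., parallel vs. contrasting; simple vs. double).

contrasting double period

Four phrases in two halves: the first half (bars 4-9) ends with an imperfect authentic cadence, the second (mm. 10-15) with a perfect authentic cadence — a large antecedent–consequent pair, i.e. a double period.
Phrase 3 begins with different material from phrase 1, making it contrasting.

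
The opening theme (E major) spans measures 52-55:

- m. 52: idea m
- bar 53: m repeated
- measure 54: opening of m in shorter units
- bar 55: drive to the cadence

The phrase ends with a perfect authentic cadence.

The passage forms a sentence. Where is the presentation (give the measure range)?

measures 52–53

The presentation of a sentence is the basic idea (measure 52) plus its repetition (m. 53); the presentation is therefore mm. 52–53.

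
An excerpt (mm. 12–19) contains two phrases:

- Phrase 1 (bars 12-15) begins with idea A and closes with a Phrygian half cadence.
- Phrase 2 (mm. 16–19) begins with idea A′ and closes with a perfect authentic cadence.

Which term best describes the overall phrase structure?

Phrase 1 ends with a Phrygian half cadence (weaker) and phrase 2 with a perfect authentic cadence (stronger): antecedent + consequent = a period.
The two phrases open with the same material (A / A′), so the period is parallel.

parallel period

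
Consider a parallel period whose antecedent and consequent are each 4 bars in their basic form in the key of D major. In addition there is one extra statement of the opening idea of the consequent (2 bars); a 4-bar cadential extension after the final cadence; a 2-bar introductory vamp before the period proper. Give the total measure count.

Basic parallel period: 4 + 4 = 8 bars.
8 (basic form) + 2 (extra statement) + 4 (cadential extension) + 2 (introduction) = 16.

16 measures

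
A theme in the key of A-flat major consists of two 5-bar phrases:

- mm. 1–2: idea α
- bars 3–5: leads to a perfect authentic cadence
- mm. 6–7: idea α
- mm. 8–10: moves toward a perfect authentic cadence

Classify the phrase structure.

repeated phrase

Both phrases have the same opening (α) and the same cadence (perfect authentic cadence): the second is a restatement, not a consequent, so this is a repeated phrase rather than a period.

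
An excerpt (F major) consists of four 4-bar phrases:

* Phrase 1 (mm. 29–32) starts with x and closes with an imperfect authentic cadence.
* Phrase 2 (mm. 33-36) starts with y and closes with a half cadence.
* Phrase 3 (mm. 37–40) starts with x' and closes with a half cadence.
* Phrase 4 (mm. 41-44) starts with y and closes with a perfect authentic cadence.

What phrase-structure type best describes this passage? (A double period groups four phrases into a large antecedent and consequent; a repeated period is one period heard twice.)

Four phrases in two halves: the first half (mm. 29–36) ends with a half cadence, the second (mm. 37–44) with a perfect authentic cadence — a large antecedent–consequent pair, i.e. a double period.
Phrase 3 begins with the same material as phrase 1, making it parallel.

parallel double period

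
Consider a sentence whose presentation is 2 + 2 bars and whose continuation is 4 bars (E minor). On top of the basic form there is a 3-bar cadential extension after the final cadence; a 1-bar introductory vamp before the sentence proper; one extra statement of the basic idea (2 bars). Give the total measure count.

14 measures

Basic sentence: 2 + 2 + 4 = 8 bars.
8 (basic form) + 3 (cadential extension) + 1 (introduction) + 2 (extra statement) = 14.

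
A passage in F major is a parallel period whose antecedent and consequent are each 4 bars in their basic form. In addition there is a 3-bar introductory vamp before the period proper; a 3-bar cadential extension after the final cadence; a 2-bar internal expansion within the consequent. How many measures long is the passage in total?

Basic parallel period: 4 + 4 = 8 bars.
8 (basic form) + 3 (introduction) + 3 (cadential extension) + 2 (internal expansion) = 16.

16 measures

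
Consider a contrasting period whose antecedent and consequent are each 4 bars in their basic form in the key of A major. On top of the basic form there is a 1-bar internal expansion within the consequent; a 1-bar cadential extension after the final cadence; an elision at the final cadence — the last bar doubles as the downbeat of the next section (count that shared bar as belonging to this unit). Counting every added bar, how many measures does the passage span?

10 measures

Basic contrasting period: 4 + 4 = 8 bars.
8 (basic form) + 1 (internal expansion) + 1 (cadential extension) = 10.
The elision shares a bar with the next section but does not change this unit's count.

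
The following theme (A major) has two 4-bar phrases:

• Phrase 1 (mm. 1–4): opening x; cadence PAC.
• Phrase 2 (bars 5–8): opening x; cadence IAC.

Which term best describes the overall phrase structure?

The second phrase closes with an imperfect authentic cadence, which is not stronger than the first phrase's perfect authentic cadence; without a weak→strong cadential pair there is no antecedent–consequent relationship, so this is a phrase group rather than a period.

phrase group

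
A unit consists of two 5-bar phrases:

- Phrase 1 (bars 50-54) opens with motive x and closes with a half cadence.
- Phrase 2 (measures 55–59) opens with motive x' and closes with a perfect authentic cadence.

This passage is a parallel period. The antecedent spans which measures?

measures 50–54

The antecedent is the phrase ending with the weaker cadence (half cadence, phrase 1) and the consequent the one ending more conclusively (perfect authentic cadence, phrase 2); the antecedent is bars 50–54.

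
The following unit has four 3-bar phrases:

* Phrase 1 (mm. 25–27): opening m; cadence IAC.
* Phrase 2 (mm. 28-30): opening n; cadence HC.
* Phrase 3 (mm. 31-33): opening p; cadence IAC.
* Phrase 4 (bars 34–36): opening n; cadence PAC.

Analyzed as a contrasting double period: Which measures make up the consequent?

measures 31–36

In a double period the four phrases pair into a large antecedent (phrases 1–2, ending half cadence) and a large consequent (phrases 3–4, ending perfect authentic cadence). The consequent spans bars 31–36.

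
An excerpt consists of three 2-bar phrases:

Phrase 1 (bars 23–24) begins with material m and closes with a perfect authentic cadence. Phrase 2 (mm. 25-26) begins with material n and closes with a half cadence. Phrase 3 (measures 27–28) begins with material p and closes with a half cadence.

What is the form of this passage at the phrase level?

The final phrase closes with a half cadence, which is not stronger than the preceding half cadence; the 3 phrases lack an overall antecedent–consequent design and so form a phrase group.

phrase group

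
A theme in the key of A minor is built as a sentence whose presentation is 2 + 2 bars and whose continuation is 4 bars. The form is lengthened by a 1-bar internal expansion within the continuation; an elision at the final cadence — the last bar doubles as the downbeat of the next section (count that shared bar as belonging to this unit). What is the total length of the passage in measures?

9 measures

Basic sentence: 2 + 2 + 4 = 8 bars.
8 (basic form) + 1 (internal expansion) = 9.
The elision shares a bar with the next section but does not change this unit's count.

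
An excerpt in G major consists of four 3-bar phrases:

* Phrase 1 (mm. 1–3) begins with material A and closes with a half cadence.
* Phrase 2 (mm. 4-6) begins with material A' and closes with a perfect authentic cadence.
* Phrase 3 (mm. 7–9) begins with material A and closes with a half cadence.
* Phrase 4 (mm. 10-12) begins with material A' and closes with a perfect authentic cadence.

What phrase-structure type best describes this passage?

repeated period

The cadence pattern HC–PAC–HC–PAC is weak–strong twice, and phrases 3–4 restate phrases 1–2: a period heard twice, not a double period (which would end weakly at phrase 2).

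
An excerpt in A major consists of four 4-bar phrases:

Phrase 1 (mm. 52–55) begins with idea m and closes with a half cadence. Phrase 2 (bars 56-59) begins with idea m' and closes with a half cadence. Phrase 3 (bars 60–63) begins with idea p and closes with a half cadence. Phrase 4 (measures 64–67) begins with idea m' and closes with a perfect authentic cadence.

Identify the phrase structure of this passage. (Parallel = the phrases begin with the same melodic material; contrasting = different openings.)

contrasting double period

Four phrases in two halves: the first half (bars 52–59) ends with a half cadence, the second (mm. 60–67) with a perfect authentic cadence — a large antecedent–consequent pair, i.e. a double period.
Phrase 3 begins with different material from phrase 1, making it contrasting.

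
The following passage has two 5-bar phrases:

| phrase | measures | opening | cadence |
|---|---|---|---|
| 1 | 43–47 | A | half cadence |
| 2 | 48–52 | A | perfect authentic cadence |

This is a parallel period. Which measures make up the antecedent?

The phrase ending with the weaker cadence (half cadence) is the antecedent; the one ending more conclusively (perfect authentic cadence) is the consequent. The antecedent is measures 43–47.

measures 43–47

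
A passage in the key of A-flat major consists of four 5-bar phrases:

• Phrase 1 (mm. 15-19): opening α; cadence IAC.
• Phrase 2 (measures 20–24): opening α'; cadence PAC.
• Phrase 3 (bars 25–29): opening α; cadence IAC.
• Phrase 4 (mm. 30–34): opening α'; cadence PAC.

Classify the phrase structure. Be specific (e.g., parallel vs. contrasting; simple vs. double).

The cadence pattern IAC–PAC–IAC–PAC is weak–strong twice, and phrases 3–4 restate phrases 1–2: a period heard twice, not a double period (which would end weakly at phrase 2).

repeated period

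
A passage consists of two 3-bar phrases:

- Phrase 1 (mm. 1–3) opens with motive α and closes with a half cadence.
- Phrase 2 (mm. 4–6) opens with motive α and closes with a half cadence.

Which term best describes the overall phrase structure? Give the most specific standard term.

Both phrases have the same opening (α) and the same cadence (half cadence): the second is a restatement, not a consequent, so this is a repeated phrase rather than a period.

repeated phrase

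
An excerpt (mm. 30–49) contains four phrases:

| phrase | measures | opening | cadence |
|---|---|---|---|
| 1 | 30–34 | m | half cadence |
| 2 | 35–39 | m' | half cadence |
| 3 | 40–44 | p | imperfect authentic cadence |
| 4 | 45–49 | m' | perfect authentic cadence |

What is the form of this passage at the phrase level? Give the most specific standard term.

contrasting double period

Four phrases in two halves: the first half (measures 30–39) ends with a half cadence, the second (measures 40–49) with a perfect authentic cadence — a large antecedent–consequent pair, i.e. a double period.
Phrase 3 begins with different material from phrase 1, making it contrasting.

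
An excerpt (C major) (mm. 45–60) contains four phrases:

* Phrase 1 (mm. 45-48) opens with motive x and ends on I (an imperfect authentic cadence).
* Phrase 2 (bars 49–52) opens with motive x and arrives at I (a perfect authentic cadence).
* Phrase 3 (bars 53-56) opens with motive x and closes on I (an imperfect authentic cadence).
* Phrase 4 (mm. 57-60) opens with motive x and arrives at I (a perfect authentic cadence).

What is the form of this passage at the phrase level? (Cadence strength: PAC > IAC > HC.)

repeated period

The cadence pattern IAC–PAC–IAC–PAC is weak–strong twice, and phrases 3–4 restate phrases 1–2: a period heard twice, not a double period (which would end weakly at phrase 2).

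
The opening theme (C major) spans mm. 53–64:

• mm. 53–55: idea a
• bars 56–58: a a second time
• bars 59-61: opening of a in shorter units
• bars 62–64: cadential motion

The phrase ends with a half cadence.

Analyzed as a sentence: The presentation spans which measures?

measures 53–58

The presentation of a sentence is the basic idea (mm. 53–55) plus its repetition (bars 56–58); the presentation is therefore mm. 53–58.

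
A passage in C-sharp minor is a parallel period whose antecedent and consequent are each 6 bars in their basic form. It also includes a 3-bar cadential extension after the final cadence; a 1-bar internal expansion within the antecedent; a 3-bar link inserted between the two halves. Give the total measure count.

19 measures

Basic parallel period: 6 + 6 = 12 bars.
12 (basic form) + 3 (cadential extension) + 1 (internal expansion) + 3 (link) = 19.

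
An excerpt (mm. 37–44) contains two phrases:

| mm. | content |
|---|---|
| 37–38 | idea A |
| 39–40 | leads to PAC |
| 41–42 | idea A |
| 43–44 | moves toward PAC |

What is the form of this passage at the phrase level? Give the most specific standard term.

repeated phrase

Both phrases have the same opening (A) and the same cadence (perfect authentic cadence): the second is a restatement, not a consequent, so this is a repeated phrase rather than a period.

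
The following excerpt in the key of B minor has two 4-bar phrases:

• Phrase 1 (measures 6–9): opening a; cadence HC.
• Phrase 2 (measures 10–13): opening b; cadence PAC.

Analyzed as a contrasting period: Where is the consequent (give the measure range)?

measures 10–13

The antecedent is the phrase ending with the weaker cadence (half cadence, phrase 1) and the consequent the one ending more conclusively (perfect authentic cadence, phrase 2); the consequent is measures 10–13.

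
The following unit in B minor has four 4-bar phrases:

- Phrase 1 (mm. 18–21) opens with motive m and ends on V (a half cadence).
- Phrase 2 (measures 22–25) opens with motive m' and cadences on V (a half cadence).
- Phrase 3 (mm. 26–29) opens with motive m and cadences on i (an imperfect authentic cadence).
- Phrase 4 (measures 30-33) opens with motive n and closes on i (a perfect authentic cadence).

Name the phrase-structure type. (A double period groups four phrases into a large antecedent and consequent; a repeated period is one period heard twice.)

parallel double period

Four phrases in two halves: the first half (bars 18-25) ends with a half cadence, the second (mm. 26-33) with a perfect authentic cadence — a large antecedent–consequent pair, i.e. a double period.
Phrase 3 begins with the same material as phrase 1, making it parallel.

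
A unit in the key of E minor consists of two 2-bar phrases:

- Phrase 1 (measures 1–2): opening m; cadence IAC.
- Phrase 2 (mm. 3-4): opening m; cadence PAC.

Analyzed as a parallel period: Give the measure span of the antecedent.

measures 1–2

The antecedent is the phrase ending with the weaker cadence (imperfect authentic cadence, phrase 1) and the consequent the one ending more conclusively (perfect authentic cadence, phrase 2); the antecedent is measures 1–2.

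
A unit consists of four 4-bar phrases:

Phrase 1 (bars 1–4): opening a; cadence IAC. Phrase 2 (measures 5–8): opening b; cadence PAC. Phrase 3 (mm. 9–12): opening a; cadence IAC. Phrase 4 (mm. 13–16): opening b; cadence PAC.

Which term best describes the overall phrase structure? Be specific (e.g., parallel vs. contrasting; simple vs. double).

The cadence pattern IAC–PAC–IAC–PAC is weak–strong twice, and phrases 3–4 restate phrases 1–2: a period heard twice, not a double period (which would end weakly at phrase 2).

repeated period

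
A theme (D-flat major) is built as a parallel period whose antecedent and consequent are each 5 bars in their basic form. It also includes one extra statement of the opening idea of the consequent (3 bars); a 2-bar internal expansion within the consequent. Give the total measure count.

15 measures

Basic parallel period: 5 + 5 = 10 bars.
10 (basic form) + 3 (extra statement) + 2 (internal expansion) = 15.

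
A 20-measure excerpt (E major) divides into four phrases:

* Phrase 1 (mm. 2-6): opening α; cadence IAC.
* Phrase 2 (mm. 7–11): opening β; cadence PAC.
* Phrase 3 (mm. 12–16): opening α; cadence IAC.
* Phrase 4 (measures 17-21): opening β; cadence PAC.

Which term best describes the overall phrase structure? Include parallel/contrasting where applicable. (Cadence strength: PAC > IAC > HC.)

The cadence pattern IAC–PAC–IAC–PAC is weak–strong twice, and phrases 3–4 restate phrases 1–2: a period heard twice, not a double period (which would end weakly at phrase 2).

repeated period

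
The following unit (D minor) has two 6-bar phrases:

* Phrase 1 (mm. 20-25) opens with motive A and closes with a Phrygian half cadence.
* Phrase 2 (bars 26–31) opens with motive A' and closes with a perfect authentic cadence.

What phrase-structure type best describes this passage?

Phrase 1 ends with a Phrygian half cadence (weaker) and phrase 2 with a perfect authentic cadence (stronger): antecedent + consequent = a period.
The two phrases open with the same material (A / A'), so the period is parallel.

parallel period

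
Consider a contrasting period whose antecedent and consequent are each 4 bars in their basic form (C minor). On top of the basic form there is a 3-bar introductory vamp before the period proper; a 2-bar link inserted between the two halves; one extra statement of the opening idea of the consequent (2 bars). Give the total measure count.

Basic contrasting period: 4 + 4 = 8 bars.
8 (basic form) + 3 (introduction) + 2 (link) + 2 (extra statement) = 15.

15 measures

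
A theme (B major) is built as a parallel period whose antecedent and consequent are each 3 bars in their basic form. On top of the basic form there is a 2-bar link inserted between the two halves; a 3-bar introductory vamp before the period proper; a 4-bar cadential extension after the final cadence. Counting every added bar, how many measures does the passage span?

Basic parallel period: 3 + 3 = 6 bars.
6 (basic form) + 2 (link) + 3 (introduction) + 4 (cadential extension) = 15.

15 measures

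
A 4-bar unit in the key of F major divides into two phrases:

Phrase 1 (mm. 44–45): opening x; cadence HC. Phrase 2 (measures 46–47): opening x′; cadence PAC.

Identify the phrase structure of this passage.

parallel period

Phrase 1 ends with a half cadence (weaker) and phrase 2 with a perfect authentic cadence (stronger): antecedent + consequent = a period.
The two phrases open with the same material (x / x′), so the period is parallel.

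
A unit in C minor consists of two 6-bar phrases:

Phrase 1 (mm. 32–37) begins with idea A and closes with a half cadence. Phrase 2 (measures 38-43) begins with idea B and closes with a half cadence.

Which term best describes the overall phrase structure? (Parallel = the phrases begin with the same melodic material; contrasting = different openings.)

phrase group

The second phrase closes with a half cadence, which is not stronger than the first phrase's half cadence; without a weak→strong cadential pair there is no antecedent–consequent relationship, so this is a phrase group rather than a period.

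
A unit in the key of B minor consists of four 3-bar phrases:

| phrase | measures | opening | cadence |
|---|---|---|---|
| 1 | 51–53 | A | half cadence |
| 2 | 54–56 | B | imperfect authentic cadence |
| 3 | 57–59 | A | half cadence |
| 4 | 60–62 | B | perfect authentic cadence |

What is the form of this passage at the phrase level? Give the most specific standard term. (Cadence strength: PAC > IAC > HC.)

parallel double period

Four phrases in two halves: the first half (mm. 51-56) ends with an imperfect authentic cadence, the second (measures 57–62) with a perfect authentic cadence — a large antecedent–consequent pair, i.e. a double period.
Phrase 3 begins with the same material as phrase 1, making it parallel.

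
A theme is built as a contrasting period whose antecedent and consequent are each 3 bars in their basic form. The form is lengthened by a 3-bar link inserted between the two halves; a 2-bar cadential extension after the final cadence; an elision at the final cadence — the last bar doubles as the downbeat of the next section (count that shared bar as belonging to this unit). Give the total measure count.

11 measures

Basic contrasting period: 3 + 3 = 6 bars.
6 (basic form) + 3 (link) + 2 (cadential extension) = 11.
The elision shares a bar with the next section but does not change this unit's count.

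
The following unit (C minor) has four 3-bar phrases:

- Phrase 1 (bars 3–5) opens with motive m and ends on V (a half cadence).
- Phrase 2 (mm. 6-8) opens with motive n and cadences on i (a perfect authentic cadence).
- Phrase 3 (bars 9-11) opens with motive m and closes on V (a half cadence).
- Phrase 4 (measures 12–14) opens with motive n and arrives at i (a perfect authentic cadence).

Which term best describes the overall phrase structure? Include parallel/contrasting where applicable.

The cadence pattern HC–PAC–HC–PAC is weak–strong twice, and phrases 3–4 restate phrases 1–2: a period heard twice, not a double period (which would end weakly at phrase 2).

repeated period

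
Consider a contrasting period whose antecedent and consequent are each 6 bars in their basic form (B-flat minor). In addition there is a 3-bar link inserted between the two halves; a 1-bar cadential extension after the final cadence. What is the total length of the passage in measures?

Basic contrasting period: 6 + 6 = 12 bars.
12 (basic form) + 3 (link) + 1 (cadential extension) = 16.

16 measures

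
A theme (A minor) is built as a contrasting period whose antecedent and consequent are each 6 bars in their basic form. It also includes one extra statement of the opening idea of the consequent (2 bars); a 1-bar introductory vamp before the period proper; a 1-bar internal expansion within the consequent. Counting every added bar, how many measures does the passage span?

Basic contrasting period: 6 + 6 = 12 bars.
12 (basic form) + 2 (extra statement) + 1 (introduction) + 1 (internal expansion) = 16.

16 measures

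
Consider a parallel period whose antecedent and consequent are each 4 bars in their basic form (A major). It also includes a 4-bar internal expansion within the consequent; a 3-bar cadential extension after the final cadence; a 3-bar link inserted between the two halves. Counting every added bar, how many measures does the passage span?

18 measures

Basic parallel period: 4 + 4 = 8 bars.
8 (basic form) + 4 (internal expansion) + 3 (cadential extension) + 3 (link) = 18.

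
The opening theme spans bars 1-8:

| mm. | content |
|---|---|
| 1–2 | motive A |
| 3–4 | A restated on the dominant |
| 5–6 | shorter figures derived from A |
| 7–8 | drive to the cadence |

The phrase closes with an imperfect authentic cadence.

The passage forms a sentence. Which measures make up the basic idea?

measures 1–2

The presentation of a sentence is the basic idea (mm. 1–2) plus its repetition (bars 3–4); the basic idea is therefore bars 1-2.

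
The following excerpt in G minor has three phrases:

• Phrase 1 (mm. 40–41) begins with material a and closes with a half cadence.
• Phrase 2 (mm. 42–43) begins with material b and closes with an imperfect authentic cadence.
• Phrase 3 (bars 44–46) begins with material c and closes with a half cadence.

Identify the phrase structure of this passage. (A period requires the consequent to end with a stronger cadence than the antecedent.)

The final phrase closes with a half cadence, which is not stronger than the preceding imperfect authentic cadence; the 3 phrases lack an overall antecedent–consequent design and so form a phrase group.

phrase group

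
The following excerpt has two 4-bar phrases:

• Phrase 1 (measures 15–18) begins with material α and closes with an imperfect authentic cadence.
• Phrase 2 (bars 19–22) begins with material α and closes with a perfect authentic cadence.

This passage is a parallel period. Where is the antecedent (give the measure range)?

measures 15–18

The antecedent is the phrase ending with the weaker cadence (imperfect authentic cadence, phrase 1) and the consequent the one ending more conclusively (perfect authentic cadence, phrase 2); the antecedent is bars 15–18.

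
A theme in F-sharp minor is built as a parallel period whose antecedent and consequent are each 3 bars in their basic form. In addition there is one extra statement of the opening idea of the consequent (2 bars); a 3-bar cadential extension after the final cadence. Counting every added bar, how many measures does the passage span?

11 measures

Basic parallel period: 3 + 3 = 6 bars.
6 (basic form) + 2 (extra statement) + 3 (cadential extension) = 11.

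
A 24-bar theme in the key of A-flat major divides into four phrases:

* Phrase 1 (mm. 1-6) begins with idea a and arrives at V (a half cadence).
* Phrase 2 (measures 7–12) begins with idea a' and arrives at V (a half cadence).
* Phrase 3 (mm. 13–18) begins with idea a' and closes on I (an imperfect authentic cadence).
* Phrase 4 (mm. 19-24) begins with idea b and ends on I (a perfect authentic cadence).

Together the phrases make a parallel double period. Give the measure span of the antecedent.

In a double period the first pair of phrases (ending half cadence) is the large antecedent and the second pair (ending perfect authentic cadence) is the large consequent; the antecedent is measures 1–12.

measures 1–12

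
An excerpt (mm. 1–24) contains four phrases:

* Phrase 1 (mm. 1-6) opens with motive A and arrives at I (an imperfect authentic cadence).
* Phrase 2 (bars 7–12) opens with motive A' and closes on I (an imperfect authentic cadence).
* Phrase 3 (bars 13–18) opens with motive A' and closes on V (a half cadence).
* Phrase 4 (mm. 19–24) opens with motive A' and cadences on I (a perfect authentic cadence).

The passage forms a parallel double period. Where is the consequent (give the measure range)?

In a double period the four phrases pair into a large antecedent (phrases 1–2, ending imperfect authentic cadence) and a large consequent (phrases 3–4, ending perfect authentic cadence). The consequent spans bars 13–24.

measures 13–24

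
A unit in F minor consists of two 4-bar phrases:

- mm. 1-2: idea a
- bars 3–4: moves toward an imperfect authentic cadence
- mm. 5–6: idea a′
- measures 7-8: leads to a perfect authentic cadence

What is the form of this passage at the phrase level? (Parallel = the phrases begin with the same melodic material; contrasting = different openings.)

parallel period

Phrase 1 ends with an imperfect authentic cadence (weaker) and phrase 2 with a perfect authentic cadence (stronger): antecedent + consequent = a period.
The two phrases open with the same material (a / a′), so the period is parallel.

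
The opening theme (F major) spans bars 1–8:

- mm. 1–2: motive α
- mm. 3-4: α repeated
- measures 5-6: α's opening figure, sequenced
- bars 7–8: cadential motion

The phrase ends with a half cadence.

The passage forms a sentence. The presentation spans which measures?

The presentation of a sentence is the basic idea (measures 1-2) plus its repetition (mm. 3-4); the presentation is therefore measures 1–4.

measures 1–4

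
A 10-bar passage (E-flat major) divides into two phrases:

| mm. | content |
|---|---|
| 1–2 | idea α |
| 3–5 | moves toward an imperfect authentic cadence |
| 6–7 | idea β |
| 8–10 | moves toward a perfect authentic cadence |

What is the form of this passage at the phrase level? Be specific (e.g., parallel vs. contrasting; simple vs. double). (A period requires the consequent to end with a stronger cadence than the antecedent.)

Phrase 1 ends with an imperfect authentic cadence (weaker) and phrase 2 with a perfect authentic cadence (stronger): antecedent + consequent = a period.
The two phrases open with different material (α / β), so the period is contrasting.

contrasting period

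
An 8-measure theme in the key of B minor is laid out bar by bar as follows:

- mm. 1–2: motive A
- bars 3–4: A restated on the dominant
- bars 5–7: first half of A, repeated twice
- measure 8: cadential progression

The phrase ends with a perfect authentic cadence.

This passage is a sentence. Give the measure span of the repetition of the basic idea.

The presentation of a sentence is the basic idea (measures 1-2) plus its repetition (bars 3–4); the repetition of the basic idea is therefore mm. 3–4.

measures 3–4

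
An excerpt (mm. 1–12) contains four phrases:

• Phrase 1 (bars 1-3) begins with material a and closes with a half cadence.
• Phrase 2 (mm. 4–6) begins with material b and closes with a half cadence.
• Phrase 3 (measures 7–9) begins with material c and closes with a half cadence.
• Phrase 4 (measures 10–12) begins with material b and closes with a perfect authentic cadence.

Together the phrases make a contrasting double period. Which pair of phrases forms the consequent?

In a double period the first pair of phrases (ending half cadence) is the large antecedent and the second pair (ending perfect authentic cadence) is the large consequent; the consequent is phrases 3 and 4.

phrases 3 and 4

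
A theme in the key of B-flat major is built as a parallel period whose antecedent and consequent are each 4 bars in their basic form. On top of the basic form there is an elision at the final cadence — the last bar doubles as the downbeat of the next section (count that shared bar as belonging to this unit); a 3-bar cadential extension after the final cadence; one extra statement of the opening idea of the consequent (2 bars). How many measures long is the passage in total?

13 measures

Basic parallel period: 4 + 4 = 8 bars.
8 (basic form) + 3 (cadential extension) + 2 (extra statement) = 13.
The elision shares a bar with the next section but does not change this unit's count.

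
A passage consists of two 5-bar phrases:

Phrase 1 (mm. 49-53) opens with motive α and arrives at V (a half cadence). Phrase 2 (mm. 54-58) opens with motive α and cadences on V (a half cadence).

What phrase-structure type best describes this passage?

Both phrases have the same opening (α) and the same cadence (half cadence): the second is a restatement, not a consequent, so this is a repeated phrase rather than a period.

repeated phrase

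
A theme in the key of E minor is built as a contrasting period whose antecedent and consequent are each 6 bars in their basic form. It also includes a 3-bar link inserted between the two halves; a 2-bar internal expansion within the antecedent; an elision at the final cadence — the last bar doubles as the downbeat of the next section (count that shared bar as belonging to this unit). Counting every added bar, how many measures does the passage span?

Basic contrasting period: 6 + 6 = 12 bars.
12 (basic form) + 3 (link) + 2 (internal expansion) = 17.
The elision shares a bar with the next section but does not change this unit's count.

17 measures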